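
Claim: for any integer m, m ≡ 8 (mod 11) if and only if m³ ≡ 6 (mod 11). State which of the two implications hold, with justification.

Both directions hold; the statement is true.

[⇐] Suppose m³ ≡ 6 (mod 11). The only residue r in {0, …, 10} with r³ ≡ 6 (mod 11) is r = 8, so m ≡ 8 (mod 11).

[⇒] Suppose m ≡ 8 (mod 11). Write m = 11j + 8. Then (11j + 8)³ = 1331j³ + 2904j² + 2112j + 512 = 11(121j³ + 264j² + 192j + 46) + 6, so m³ ≡ 6 (mod 11).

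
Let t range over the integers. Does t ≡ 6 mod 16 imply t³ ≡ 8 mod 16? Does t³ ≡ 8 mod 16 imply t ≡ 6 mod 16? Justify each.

(⇒) holds; (⇐) fails.

(→) Suppose t ≡ 6 mod 16. Write t = 16j + 6. Then (16j + 6)³ = 4096j³ + 4608j² + 1728j + 216 = 16(256j³ + 288j² + 108j + 13) + 8, so t³ ≡ 8 (mod 16).

(←) This fails: take t = 2. Then 2³ = 8 ≡ 8 (mod 16), yet 2 ≡ 2 (mod 16), not 6.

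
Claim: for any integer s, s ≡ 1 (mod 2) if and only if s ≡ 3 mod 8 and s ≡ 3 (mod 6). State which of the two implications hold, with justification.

The forward direction fails; the converse holds.

Forward direction. This fails: s = 1 gives 1 ≡ 1 (mod 2) but 1 ≡ 1 (mod 8), so the conjunction on the right does not hold.

Converse. If s ≡ 3 (mod 8) and s ≡ 3 (mod 6), then by the Chinese remainder theorem s ≡ 3 (mod 24). Since 3 ≡ 1 (mod 2) and 2 ∣ 24, we get s ≡ 1 (mod 2).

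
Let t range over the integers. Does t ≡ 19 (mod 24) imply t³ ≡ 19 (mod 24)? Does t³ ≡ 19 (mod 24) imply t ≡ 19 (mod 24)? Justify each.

(⇐) Suppose t³ ≡ 19 (mod 24). The only residue r in {0, …, 23} with r³ ≡ 19 (mod 24) is r = 19, so t ≡ 19 (mod 24).

(⇒) Suppose t ≡ 19 (mod 24). Write t = 24j + 19. Then (24j + 19)³ = 13824j³ + 32832j² + 25992j + 6859 = 24(576j³ + 1368j² + 1083j + 285) + 19, so t³ ≡ 19 (mod 24).

Both directions hold.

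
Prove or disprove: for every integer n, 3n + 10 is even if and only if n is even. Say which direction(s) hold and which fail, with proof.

Forward direction. Suppose 3n + 10 is even. Since 3 is odd, 3n and n have the same parity, so 3n + 10 ≡ n + 10 (mod 2). As 10 is even, 3n + 10 is even exactly when n is even. Thus n is even.

Converse. Suppose n is even; write n = 2j. Then 3n + 10 = 3·(2j) + 10 = 2·3j + 10, which is even.

Both directions hold; the statement is true.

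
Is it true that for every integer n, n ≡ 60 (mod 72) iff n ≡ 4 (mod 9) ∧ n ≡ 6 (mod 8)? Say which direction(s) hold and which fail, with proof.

[⇒] This fails: n = 60 gives 60 ≡ 60 (mod 72) but 60 ≡ 6 (mod 9), so the conjunction on the right does not hold.

[⇐] This fails: n = 22 satisfies both congruences on the right (22 ≡ 4 mod 9 and 22 ≡ 6 mod 8) yet 22 ≡ 22 (mod 72), not 60.

Neither direction holds.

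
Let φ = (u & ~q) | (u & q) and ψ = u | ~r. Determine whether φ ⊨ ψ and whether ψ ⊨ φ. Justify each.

(⇒) Assume the antecedent. If r is true, the antecedent forces (r = T, u = T, q = F) or (r = T, u = T, q = T), and u | ~r holds there. If r is false, u | ~r reduces to true regardless of the other variables. Either way u | ~r holds.

(⇐) This fails. Under r = F, u = F, q = F, the left side is false but the right side is true.

Not equivalent: only (⇒) holds.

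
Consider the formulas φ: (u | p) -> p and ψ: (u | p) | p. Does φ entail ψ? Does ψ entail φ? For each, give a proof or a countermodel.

(→) This fails. Under p = F, u = F, the left side is true but the right side is false.

(←) This fails. Under p = F, u = T, the left side is false but the right side is true.

(⇒) fails and (⇐) fails.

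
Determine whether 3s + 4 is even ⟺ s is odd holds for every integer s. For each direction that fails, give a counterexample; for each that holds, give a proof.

[⇒] This fails: s = 4 gives 3s + 4 = 16, which is even, but 4 is even, not odd.

[⇐] This also fails: s = 5 is odd, but 3s + 4 = 19 is odd, not even.

Both directions fail.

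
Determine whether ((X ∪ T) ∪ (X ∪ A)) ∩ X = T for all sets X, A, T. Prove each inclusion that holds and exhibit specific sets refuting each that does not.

(⊆) This inclusion fails. Take X = {1}, A = ∅, T = ∅; then 1 ∈ ((X ∪ T) ∪ (X ∪ A)) ∩ X but 1 ∉ T.

(⊇) This inclusion fails. Take X = ∅, A = ∅, T = {1}; then 1 ∈ T but 1 ∉ ((X ∪ T) ∪ (X ∪ A)) ∩ X.

Neither inclusion holds.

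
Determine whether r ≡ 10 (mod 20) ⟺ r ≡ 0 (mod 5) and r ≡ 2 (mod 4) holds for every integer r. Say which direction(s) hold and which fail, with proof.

Both directions hold; the statement is true.

[⇐] If r ≡ 0 (mod 5) and r ≡ 2 (mod 4), then by the Chinese remainder theorem r ≡ 10 (mod 20). This is exactly r ≡ 10 (mod 20).

[⇒] Suppose r ≡ 10 (mod 20); write r = 20j + 10. Since 5 ∣ 20, reducing mod 5 gives r ≡ 10 ≡ 0 (mod 5); since 4 ∣ 20, reducing mod 4 gives r ≡ 10 ≡ 2 (mod 4).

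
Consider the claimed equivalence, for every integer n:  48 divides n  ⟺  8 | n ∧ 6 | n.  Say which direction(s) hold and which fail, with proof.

(⇒) holds; (⇐) fails.

[⇒] If 48 ∣ n, write n = 48q. Since 48 = 6·8, n = 8·(6q), so 8 ∣ n; and since 48 = 8·6, n = 6·(8q), so 6 ∣ n.

[⇐] This fails: take n = 24. Both 8 ∣ 24 and 6 ∣ 24, yet 24 is not a multiple of 48 (since 24 = 0·48 + 24), so 48 ∤ 24.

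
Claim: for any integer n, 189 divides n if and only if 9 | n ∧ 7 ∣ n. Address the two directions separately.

[⇐] This fails: take n = 63. Both 9 ∣ 63 and 7 ∣ 63, yet 63 is not a multiple of 189 (since 63 = 0·189 + 63), so 189 ∤ 63.

[⇒] If 189 ∣ n, write n = 189q. Since 189 = 21·9, n = 9·(21q), so 9 ∣ n; and since 189 = 27·7, n = 7·(27q), so 7 ∣ n.

(⇒) holds; (⇐) fails.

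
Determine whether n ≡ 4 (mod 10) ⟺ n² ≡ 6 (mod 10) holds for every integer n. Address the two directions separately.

[⇒] Suppose n ≡ 4 (mod 10). Write n = 10j + 4. Then (10j + 4)² = 100j² + 80j + 16 = 10(10j² + 8j + 1) + 6, so n² ≡ 6 (mod 10).

[⇐] This fails: take n = 6. Then 6² = 36 ≡ 6 (mod 10), yet 6 ≡ 6 (mod 10), not 4.

Only the forward implication holds.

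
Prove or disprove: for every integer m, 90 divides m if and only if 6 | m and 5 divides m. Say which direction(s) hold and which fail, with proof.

(←) This fails: take m = 30. Both 6 ∣ 30 and 5 ∣ 30, yet 30 is not a multiple of 90 (since 30 = 0·90 + 30), so 90 ∤ 30.

(→) If 90 ∣ m, write m = 90q. Since 90 = 15·6, m = 6·(15q), so 6 ∣ m; and since 90 = 18·5, m = 5·(18q), so 5 ∣ m.

Only the forward direction holds.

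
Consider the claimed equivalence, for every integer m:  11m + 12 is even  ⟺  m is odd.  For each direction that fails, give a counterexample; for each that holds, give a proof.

(⇒) fails and (⇐) fails.

[⇒] This fails: m = 6 gives 11m + 12 = 78, which is even, but 6 is even, not odd.

[⇐] This also fails: m = 5 is odd, but 11m + 12 = 67 is odd, not even.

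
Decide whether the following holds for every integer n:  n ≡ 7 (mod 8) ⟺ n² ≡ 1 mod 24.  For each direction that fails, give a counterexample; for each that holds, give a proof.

Neither direction holds.

(→) This fails: take n = 15. Then 15 ≡ 7 (mod 8), but 15² = 225 ≡ 9 (mod 24), not 1.

(←) This fails: take n = 1. Then 1² = 1 ≡ 1 (mod 24), yet 1 ≡ 1 (mod 8), not 7.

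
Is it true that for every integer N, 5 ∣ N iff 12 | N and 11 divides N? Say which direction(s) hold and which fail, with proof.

(⟹) This fails: take N = 5. Certainly 5 ∣ 5, but 12 ∤ 5.

(⟸) This fails: take N = 132. Both 12 ∣ 132 and 11 ∣ 132, yet 132 is not a multiple of 5 (since 132 = 26·5 + 2), so 5 ∤ 132.

Both directions fail.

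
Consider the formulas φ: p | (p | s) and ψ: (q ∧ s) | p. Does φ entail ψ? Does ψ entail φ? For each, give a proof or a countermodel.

[⇒] This fails. Under q = F, p = F, s = T, the left side is true but the right side is false.

[⇐] Assume the antecedent. If p is true, p | (p | s) reduces to true regardless of the other variables. If p is false, the antecedent forces (q = T, p = F, s = T), and p | (p | s) holds there. Either way p | (p | s) holds.

Only the converse holds.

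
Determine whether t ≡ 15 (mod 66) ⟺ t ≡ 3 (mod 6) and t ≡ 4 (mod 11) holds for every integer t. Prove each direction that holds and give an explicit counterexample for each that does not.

(⟹) Suppose t ≡ 15 (mod 66); write t = 66j + 15. Since 6 ∣ 66, reducing mod 6 gives t ≡ 15 ≡ 3 (mod 6); since 11 ∣ 66, reducing mod 11 gives t ≡ 15 ≡ 4 (mod 11).

(⟸) Conversely, if t ≡ 3 (mod 6) and t ≡ 4 (mod 11), then by the Chinese remainder theorem t ≡ 15 (mod 66). This is exactly t ≡ 15 (mod 66).

Equivalent; both directions hold.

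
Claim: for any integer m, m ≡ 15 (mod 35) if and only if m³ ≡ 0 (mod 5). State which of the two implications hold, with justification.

The forward direction holds; the converse fails.

(→) Suppose m ≡ 15 (mod 35). Then m³ ≡ 15³ = 3375 (mod 35), and since 5 ∣ 35, also m³ ≡ 0 (mod 5).

(←) This fails: take m = 0. Then 0³ = 0 ≡ 0 (mod 5), yet 0 ≡ 0 (mod 35), not 15.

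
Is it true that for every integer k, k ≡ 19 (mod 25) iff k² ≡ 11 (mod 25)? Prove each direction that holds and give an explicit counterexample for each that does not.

Only the forward direction holds.

[⇐] This fails: take k = 6. Then 6² = 36 ≡ 11 (mod 25), yet 6 ≡ 6 (mod 25), not 19.

[⇒] Suppose k ≡ 19 (mod 25). Write k = 25j + 19. Then (25j + 19)² = 625j² + 950j + 361 = 25(25j² + 38j + 14) + 11, so k² ≡ 11 (mod 25).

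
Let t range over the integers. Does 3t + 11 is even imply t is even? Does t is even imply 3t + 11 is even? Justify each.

(→) This fails: t = 5 gives 3t + 11 = 26, which is even, but 5 is odd, not even.

(←) This also fails: t = 0 is even, but 3t + 11 = 11 is odd, not even.

Neither implication holds.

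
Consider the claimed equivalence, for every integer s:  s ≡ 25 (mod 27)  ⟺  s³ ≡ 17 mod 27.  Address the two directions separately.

Neither direction holds.

(⟹) This fails: take s = 25. Then 25 ≡ 25 (mod 27), but 25³ = 15625 ≡ 19 (mod 27), not 17.

(⟸) This fails: take s = 5. Then 5³ = 125 ≡ 17 (mod 27), yet 5 ≡ 5 (mod 27), not 25.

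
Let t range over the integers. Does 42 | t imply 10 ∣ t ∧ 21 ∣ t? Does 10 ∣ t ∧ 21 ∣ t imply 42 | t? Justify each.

Not equivalent: only (⇐) holds.

(⟹) This fails: take t = 42. Certainly 42 ∣ 42, but 10 ∤ 42.

(⟸) Suppose 10 ∣ t and 21 ∣ t. Any common multiple of 10 and 21 is a multiple of their lcm; here gcd(10, 21) = 1, so lcm(10, 21) = 10·21 = 210, so 210 ∣ t. Since 42 ∣ 210, it follows that 42 ∣ t.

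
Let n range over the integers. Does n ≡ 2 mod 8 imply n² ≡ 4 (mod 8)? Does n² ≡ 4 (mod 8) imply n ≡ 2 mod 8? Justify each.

(⇒) Suppose n ≡ 2 mod 8. Write n = 8j + 2. Then (8j + 2)² = 64j² + 32j + 4 = 8(8j² + 4j) + 4, so n² ≡ 4 (mod 8).

(⇐) This fails: take n = 6. Then 6² = 36 ≡ 4 (mod 8), yet 6 ≡ 6 (mod 8), not 2.

(⇒) holds; (⇐) fails.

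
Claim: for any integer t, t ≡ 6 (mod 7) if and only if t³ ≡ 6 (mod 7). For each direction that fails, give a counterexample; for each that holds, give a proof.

(⇒) Suppose t ≡ 6 (mod 7). Write t = 7j + 6. Then (7j + 6)³ = 343j³ + 882j² + 756j + 216 = 7(49j³ + 126j² + 108j + 30) + 6, so t³ ≡ 6 (mod 7).

(⇐) This fails: take t = 3. Then 3³ = 27 ≡ 6 (mod 7), yet 3 ≡ 3 (mod 7), not 6.

The forward direction holds; the converse fails.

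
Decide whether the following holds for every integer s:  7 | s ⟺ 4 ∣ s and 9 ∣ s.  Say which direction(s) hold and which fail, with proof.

Both directions fail.

Forward direction. This fails: take s = 7. Certainly 7 ∣ 7, but 4 ∤ 7.

Converse. This fails: take s = 36. Both 4 ∣ 36 and 9 ∣ 36, yet 36 is not a multiple of 7 (since 36 = 5·7 + 1), so 7 ∤ 36.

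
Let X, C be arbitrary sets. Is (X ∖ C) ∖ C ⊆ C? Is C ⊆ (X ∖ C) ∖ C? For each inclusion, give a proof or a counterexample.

(⊆) fails and (⊇) fails.

Forward inclusion. This inclusion fails. Take X = {1}, C = ∅; then 1 ∈ (X ∖ C) ∖ C but 1 ∉ C.

Reverse inclusion. This inclusion fails. Take X = ∅, C = {1}; then 1 ∈ C but 1 ∉ (X ∖ C) ∖ C.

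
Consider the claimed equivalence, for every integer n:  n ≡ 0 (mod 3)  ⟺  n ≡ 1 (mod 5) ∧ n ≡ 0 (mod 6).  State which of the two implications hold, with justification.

(⟹) This fails: n = 0 gives 0 ≡ 0 (mod 3) but 0 ≡ 0 (mod 5), so the conjunction on the right does not hold.

(⟸) Conversely, if n ≡ 1 (mod 5) and n ≡ 0 (mod 6), then by the Chinese remainder theorem n ≡ 6 (mod 30). Since 6 ≡ 0 (mod 3) and 3 ∣ 30, we get n ≡ 0 (mod 3).

Only the converse holds.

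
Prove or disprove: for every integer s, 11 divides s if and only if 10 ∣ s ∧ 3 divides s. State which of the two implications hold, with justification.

(⇒) This fails: take s = 11. Certainly 11 ∣ 11, but 10 ∤ 11.

(⇐) This fails: take s = 30. Both 10 ∣ 30 and 3 ∣ 30, yet 30 is not a multiple of 11 (since 30 = 2·11 + 8), so 11 ∤ 30.

Neither implication holds.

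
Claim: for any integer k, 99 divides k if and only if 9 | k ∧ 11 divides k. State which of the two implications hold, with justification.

(⇒) If 99 ∣ k, write k = 99q. Since 99 = 11·9, k = 9·(11q), so 9 ∣ k; and since 99 = 9·11, k = 11·(9q), so 11 ∣ k.

(⇐) Suppose 9 ∣ k and 11 ∣ k. Any common multiple of 9 and 11 is a multiple of their lcm; here gcd(9, 11) = 1, so lcm(9, 11) = 9·11 = 99, so 99 ∣ k.

Both directions hold.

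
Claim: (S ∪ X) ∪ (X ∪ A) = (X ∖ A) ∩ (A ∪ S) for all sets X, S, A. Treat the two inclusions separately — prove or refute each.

(⟸) Let x ∈ (X ∖ A) ∩ (A ∪ S). Then x ∈ X ∩ S and x ∉ A, from which x ∈ (S ∪ X) ∪ (X ∪ A).

(⟹) This inclusion fails. Take X = {1}, S = ∅, A = ∅; then 1 ∈ (S ∪ X) ∪ (X ∪ A) but 1 ∉ (X ∖ A) ∩ (A ∪ S).

(⊆) fails; (⊇) holds.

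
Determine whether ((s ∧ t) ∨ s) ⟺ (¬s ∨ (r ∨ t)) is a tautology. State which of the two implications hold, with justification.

Neither direction holds.

Forward direction. This fails. Under s = T, r = F, t = F, the left side is true but the right side is false.

Converse. This fails. Under s = F, r = F, t = F, the left side is false but the right side is true.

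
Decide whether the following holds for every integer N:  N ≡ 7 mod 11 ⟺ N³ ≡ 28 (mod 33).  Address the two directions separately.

Neither direction holds.

(⟹) This fails: take N = 7. Then 7 ≡ 7 (mod 11), but 7³ = 343 ≡ 13 (mod 33), not 28.

(⟸) This fails: take N = 19. Then 19³ = 6859 ≡ 28 (mod 33), yet 19 ≡ 8 (mod 11), not 7.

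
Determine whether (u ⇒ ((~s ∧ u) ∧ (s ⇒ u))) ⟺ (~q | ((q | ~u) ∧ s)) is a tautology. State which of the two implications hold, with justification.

Forward direction. This fails. Under q = T, u = F, s = F, the left side is true but the right side is false.

Converse. This fails. Under q = F, u = T, s = T, the left side is false but the right side is true.

Neither direction holds.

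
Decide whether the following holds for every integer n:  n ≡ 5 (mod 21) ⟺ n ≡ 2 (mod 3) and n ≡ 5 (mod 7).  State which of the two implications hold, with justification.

Equivalent; both directions hold.

Forward direction. Suppose n ≡ 5 (mod 21); write n = 21j + 5. Since 3 ∣ 21, reducing mod 3 gives n ≡ 5 ≡ 2 (mod 3); since 7 ∣ 21, reducing mod 7 gives n ≡ 5 (mod 7).

Converse. If n ≡ 2 (mod 3) and n ≡ 5 (mod 7), then by the Chinese remainder theorem n ≡ 5 (mod 21). This is exactly n ≡ 5 (mod 21).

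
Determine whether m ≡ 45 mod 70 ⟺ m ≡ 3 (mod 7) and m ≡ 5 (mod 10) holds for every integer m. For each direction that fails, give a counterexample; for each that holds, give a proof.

(→) Suppose m ≡ 45 (mod 70); write m = 70j + 45. Since 7 ∣ 70, reducing mod 7 gives m ≡ 45 ≡ 3 (mod 7); since 10 ∣ 70, reducing mod 10 gives m ≡ 45 ≡ 5 (mod 10).

(←) Conversely, if m ≡ 3 (mod 7) and m ≡ 5 (mod 10), then by the Chinese remainder theorem m ≡ 45 (mod 70). This is exactly m ≡ 45 (mod 70).

Equivalent; both directions hold.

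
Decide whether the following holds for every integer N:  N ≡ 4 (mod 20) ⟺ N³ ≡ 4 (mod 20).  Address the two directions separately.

(⟹) Suppose N ≡ 4 (mod 20). Write N = 20j + 4. Then (20j + 4)³ = 8000j³ + 4800j² + 960j + 64 = 20(400j³ + 240j² + 48j + 3) + 4, so N³ ≡ 4 (mod 20).

(⟸) This fails: take N = 14. Then 14³ = 2744 ≡ 4 (mod 20), yet 14 ≡ 14 (mod 20), not 4.

The forward direction holds; the converse fails.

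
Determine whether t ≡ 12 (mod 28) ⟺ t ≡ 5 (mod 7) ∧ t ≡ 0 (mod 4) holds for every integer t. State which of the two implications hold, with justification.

Both implications hold.

(⟸) If t ≡ 5 (mod 7) and t ≡ 0 (mod 4), then by the Chinese remainder theorem t ≡ 12 (mod 28). This is exactly t ≡ 12 (mod 28).

(⟹) Suppose t ≡ 12 (mod 28); write t = 28j + 12. Since 7 ∣ 28, reducing mod 7 gives t ≡ 12 ≡ 5 (mod 7); since 4 ∣ 28, reducing mod 4 gives t ≡ 12 ≡ 0 (mod 4).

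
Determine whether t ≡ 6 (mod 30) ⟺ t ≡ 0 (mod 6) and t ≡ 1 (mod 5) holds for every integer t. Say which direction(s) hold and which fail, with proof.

(→) Suppose t ≡ 6 (mod 30); write t = 30j + 6. Since 6 ∣ 30, reducing mod 6 gives t ≡ 6 ≡ 0 (mod 6); since 5 ∣ 30, reducing mod 5 gives t ≡ 6 ≡ 1 (mod 5).

(←) Conversely, if t ≡ 0 (mod 6) and t ≡ 1 (mod 5), then by the Chinese remainder theorem t ≡ 6 (mod 30). This is exactly t ≡ 6 (mod 30).

Both directions hold; the statement is true.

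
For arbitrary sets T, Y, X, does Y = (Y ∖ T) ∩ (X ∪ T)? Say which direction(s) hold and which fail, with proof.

(⊆) fails; (⊇) holds.

(⊆) This inclusion fails. Take T = ∅, Y = {1}, X = ∅; then 1 ∈ Y but 1 ∉ (Y ∖ T) ∩ (X ∪ T).

(⊇) Let x ∈ (Y ∖ T) ∩ (X ∪ T). Then x ∈ Y ∩ X and x ∉ T, from which x ∈ Y.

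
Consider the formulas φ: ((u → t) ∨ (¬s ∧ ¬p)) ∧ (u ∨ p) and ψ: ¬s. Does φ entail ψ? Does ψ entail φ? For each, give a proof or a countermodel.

(⇒) fails and (⇐) fails.

[⇒] This fails. Under t = T, u = T, p = F, s = T, the left side is true but the right side is false.

[⇐] This fails. Under t = F, u = F, p = F, s = F, the left side is false but the right side is true.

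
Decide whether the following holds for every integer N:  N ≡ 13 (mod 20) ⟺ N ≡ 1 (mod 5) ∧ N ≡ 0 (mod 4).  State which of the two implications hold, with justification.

Both directions fail.

Forward direction. This fails: N = 13 gives 13 ≡ 13 (mod 20) but 13 ≡ 3 (mod 5), so the conjunction on the right does not hold.

Converse. This fails: N = 16 satisfies both congruences on the right (16 ≡ 1 mod 5 and 16 ≡ 0 mod 4) yet 16 ≡ 16 (mod 20), not 13.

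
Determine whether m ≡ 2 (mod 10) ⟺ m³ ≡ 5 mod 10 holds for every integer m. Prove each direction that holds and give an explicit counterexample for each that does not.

Neither implication holds.

(⟹) This fails: take m = 2. Then 2 ≡ 2 (mod 10), but 2³ = 8 ≡ 8 (mod 10), not 5.

(⟸) This fails: take m = 5. Then 5³ = 125 ≡ 5 (mod 10), yet 5 ≡ 5 (mod 10), not 2.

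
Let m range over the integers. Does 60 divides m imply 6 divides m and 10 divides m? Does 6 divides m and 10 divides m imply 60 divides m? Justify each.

(⟹) If 60 ∣ m, write m = 60q. Since 60 = 10·6, m = 6·(10q), so 6 ∣ m; and since 60 = 6·10, m = 10·(6q), so 10 ∣ m.

(⟸) This fails: take m = 30. Both 6 ∣ 30 and 10 ∣ 30, yet 30 is not a multiple of 60 (since 30 = 0·60 + 30), so 60 ∤ 30.

(⇒) holds; (⇐) fails.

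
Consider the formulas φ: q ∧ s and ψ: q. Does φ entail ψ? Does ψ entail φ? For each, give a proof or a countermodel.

(⇒) Assume the antecedent. If q is true, q reduces to true regardless of the other variables. If q is false, the antecedent cannot hold. Either way q holds.

(⇐) This fails. Under q = T, s = F, the left side is false but the right side is true.

Only the forward direction holds.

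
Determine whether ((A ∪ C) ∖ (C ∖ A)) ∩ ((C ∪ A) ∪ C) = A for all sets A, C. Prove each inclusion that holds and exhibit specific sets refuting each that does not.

(⊆) Let x ∈ ((A ∪ C) ∖ (C ∖ A)) ∩ ((C ∪ A) ∪ C). Then either x ∈ A and x ∉ C; or x ∈ A ∩ C. In each case x ∈ A, so ((A ∪ C) ∖ (C ∖ A)) ∩ ((C ∪ A) ∪ C) ⊆ A.

(⊇) Let x ∈ A. Then either x ∈ A and x ∉ C; or x ∈ A ∩ C. In each case x ∈ ((A ∪ C) ∖ (C ∖ A)) ∩ ((C ∪ A) ∪ C), so A ⊆ ((A ∪ C) ∖ (C ∖ A)) ∩ ((C ∪ A) ∪ C).

The two sets are equal.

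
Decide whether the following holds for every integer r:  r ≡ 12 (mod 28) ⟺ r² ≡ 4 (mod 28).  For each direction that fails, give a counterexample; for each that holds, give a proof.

Not equivalent: only (⇒) holds.

(⟹) Suppose r ≡ 12 (mod 28). Write r = 28j + 12. Then (28j + 12)² = 784j² + 672j + 144 = 28(28j² + 24j + 5) + 4, so r² ≡ 4 (mod 28).

(⟸) This fails: take r = 2. Then 2² = 4 ≡ 4 (mod 28), yet 2 ≡ 2 (mod 28), not 12.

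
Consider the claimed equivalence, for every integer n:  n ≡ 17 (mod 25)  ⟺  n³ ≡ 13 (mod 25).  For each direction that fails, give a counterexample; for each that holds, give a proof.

The biconditional holds.

Converse. Suppose n³ ≡ 13 (mod 25). The only residue r in {0, …, 24} with r³ ≡ 13 (mod 25) is r = 17, so n ≡ 17 (mod 25).

Forward direction. Suppose n ≡ 17 (mod 25). Write n = 25j + 17. Then (25j + 17)³ = 15625j³ + 31875j² + 21675j + 4913 = 25(625j³ + 1275j² + 867j + 196) + 13, so n³ ≡ 13 (mod 25).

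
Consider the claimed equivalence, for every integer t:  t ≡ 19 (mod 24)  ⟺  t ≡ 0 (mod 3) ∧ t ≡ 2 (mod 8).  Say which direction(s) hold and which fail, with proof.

(→) This fails: t = 19 gives 19 ≡ 19 (mod 24) but 19 ≡ 1 (mod 3), so the conjunction on the right does not hold.

(←) This fails: t = 18 satisfies both congruences on the right (18 ≡ 0 mod 3 and 18 ≡ 2 mod 8) yet 18 ≡ 18 (mod 24), not 19.

(⇒) fails and (⇐) fails.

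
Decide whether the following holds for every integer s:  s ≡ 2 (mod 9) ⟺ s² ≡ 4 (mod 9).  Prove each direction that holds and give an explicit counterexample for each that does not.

Only the forward implication holds.

(→) Suppose s ≡ 2 (mod 9). Write s = 9j + 2. Then (9j + 2)² = 81j² + 36j + 4 = 9(9j² + 4j) + 4, so s² ≡ 4 (mod 9).

(←) This fails: take s = 7. Then 7² = 49 ≡ 4 (mod 9), yet 7 ≡ 7 (mod 9), not 2.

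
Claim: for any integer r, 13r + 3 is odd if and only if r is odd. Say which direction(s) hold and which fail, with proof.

Neither implication holds.

(⟹) This fails: r = 0 gives 13r + 3 = 3, which is odd, but 0 is even, not odd.

(⟸) This also fails: r = 3 is odd, but 13r + 3 = 42 is even, not odd.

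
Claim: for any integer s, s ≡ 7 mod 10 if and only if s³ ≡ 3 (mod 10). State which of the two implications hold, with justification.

[⇐] Suppose s³ ≡ 3 (mod 10). The only residue r in {0, …, 9} with r³ ≡ 3 (mod 10) is r = 7, so s ≡ 7 (mod 10).

[⇒] Suppose s ≡ 7 mod 10. Write s = 10j + 7. Then (10j + 7)³ = 1000j³ + 2100j² + 1470j + 343 = 10(100j³ + 210j² + 147j + 34) + 3, so s³ ≡ 3 (mod 10).

Both directions hold.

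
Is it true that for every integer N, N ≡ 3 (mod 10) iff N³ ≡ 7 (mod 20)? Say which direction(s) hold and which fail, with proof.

[⇒] This fails: take N = 13. Then 13 ≡ 3 (mod 10), but 13³ = 2197 ≡ 17 (mod 20), not 7.

[⇐] Conversely, the residues r modulo 20 with r³ ≡ 7 (mod 20) are exactly {3}, and each is ≡ 3 (mod 10).

Not equivalent: only (⇐) holds.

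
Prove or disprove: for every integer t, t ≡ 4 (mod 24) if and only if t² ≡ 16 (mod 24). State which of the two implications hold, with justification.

Not equivalent: only (⇒) holds.

(⇒) Suppose t ≡ 4 (mod 24). Write t = 24j + 4. Then (24j + 4)² = 576j² + 192j + 16 = 24(24j² + 8j) + 16, so t² ≡ 16 (mod 24).

(⇐) This fails: take t = 8. Then 8² = 64 ≡ 16 (mod 24), yet 8 ≡ 8 (mod 24), not 4.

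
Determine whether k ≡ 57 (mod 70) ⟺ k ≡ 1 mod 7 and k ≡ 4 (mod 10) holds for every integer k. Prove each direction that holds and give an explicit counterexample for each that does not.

Neither direction holds.

(→) This fails: k = 57 gives 57 ≡ 57 (mod 70) but 57 ≡ 7 (mod 10), so the conjunction on the right does not hold.

(←) This fails: k = 64 satisfies both congruences on the right (64 ≡ 1 mod 7 and 64 ≡ 4 mod 10) yet 64 ≡ 64 (mod 70), not 57.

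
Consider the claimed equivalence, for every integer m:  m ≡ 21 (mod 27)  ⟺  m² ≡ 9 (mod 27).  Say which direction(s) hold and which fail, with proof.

(→) Suppose m ≡ 21 (mod 27). Write m = 27j + 21. Then (27j + 21)² = 729j² + 1134j + 441 = 27(27j² + 42j + 16) + 9, so m² ≡ 9 (mod 27).

(←) This fails: take m = 3. Then 3² = 9 ≡ 9 (mod 27), yet 3 ≡ 3 (mod 27), not 21.

Not equivalent: only (⇒) holds.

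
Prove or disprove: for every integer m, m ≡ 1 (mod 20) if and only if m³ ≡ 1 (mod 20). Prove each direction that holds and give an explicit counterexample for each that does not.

(→) Suppose m ≡ 1 (mod 20). Write m = 20j + 1. Then (20j + 1)³ = 8000j³ + 1200j² + 60j + 1 = 20(400j³ + 60j² + 3j) + 1, so m³ ≡ 1 (mod 20).

(←) Conversely, suppose m³ ≡ 1 (mod 20). The only residue r in {0, …, 19} with r³ ≡ 1 (mod 20) is r = 1, so m ≡ 1 (mod 20).

Both implications hold.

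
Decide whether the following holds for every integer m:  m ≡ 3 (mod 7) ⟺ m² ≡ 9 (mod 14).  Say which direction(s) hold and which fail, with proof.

[⇒] This fails: take m = 10. Then 10 ≡ 3 (mod 7), but 10² = 100 ≡ 2 (mod 14), not 9.

[⇐] This fails: take m = 11. Then 11² = 121 ≡ 9 (mod 14), yet 11 ≡ 4 (mod 7), not 3.

(⇒) fails and (⇐) fails.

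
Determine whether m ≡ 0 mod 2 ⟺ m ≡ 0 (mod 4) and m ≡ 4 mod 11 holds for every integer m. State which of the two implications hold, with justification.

Converse. If m ≡ 0 (mod 4) and m ≡ 4 (mod 11), then by the Chinese remainder theorem m ≡ 4 (mod 44). Since 4 ≡ 0 (mod 2) and 2 ∣ 44, we get m ≡ 0 (mod 2).

Forward direction. This fails: m = 0 gives 0 ≡ 0 (mod 2) but 0 ≡ 0 (mod 11), so the conjunction on the right does not hold.

Only the reverse direction holds.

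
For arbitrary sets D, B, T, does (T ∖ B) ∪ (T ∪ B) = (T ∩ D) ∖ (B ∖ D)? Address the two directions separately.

The sets are not equal: only the reverse inclusion holds.

Forward inclusion. This inclusion fails. Take D = ∅, B = {1}, T = ∅; then 1 ∈ (T ∖ B) ∪ (T ∪ B) but 1 ∉ (T ∩ D) ∖ (B ∖ D).

Reverse inclusion. Let x ∈ (T ∩ D) ∖ (B ∖ D). Then either x ∈ D ∩ T and x ∉ B; or x ∈ D ∩ B ∩ T. In each case x ∈ (T ∖ B) ∪ (T ∪ B), so (T ∩ D) ∖ (B ∖ D) ⊆ (T ∖ B) ∪ (T ∪ B).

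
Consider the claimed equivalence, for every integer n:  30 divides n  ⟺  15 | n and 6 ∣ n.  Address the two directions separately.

(⇒) If 30 ∣ n, write n = 30q. Since 30 = 2·15, n = 15·(2q), so 15 ∣ n; and since 30 = 5·6, n = 6·(5q), so 6 ∣ n.

(⇐) Suppose 15 ∣ n and 6 ∣ n. Any common multiple of 15 and 6 is a multiple of their lcm; here lcm(15, 6) = 15·6/gcd(15, 6) = 90/3 = 30, so 30 ∣ n.

Both directions hold.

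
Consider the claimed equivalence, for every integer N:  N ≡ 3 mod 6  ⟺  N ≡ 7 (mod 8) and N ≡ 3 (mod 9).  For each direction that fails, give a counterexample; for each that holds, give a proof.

Only the reverse direction holds.

(⇒) This fails: N = 33 gives 33 ≡ 3 (mod 6) but 33 ≡ 1 (mod 8), so the conjunction on the right does not hold.

(⇐) Conversely, if N ≡ 7 (mod 8) and N ≡ 3 (mod 9), then by the Chinese remainder theorem N ≡ 39 (mod 72). Since 39 ≡ 3 (mod 6) and 6 ∣ 72, we get N ≡ 3 (mod 6).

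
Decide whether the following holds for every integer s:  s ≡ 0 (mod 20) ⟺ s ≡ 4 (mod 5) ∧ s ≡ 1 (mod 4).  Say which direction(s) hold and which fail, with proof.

Neither direction holds.

(→) This fails: s = 0 gives 0 ≡ 0 (mod 20) but 0 ≡ 0 (mod 5), so the conjunction on the right does not hold.

(←) This fails: s = 9 satisfies both congruences on the right (9 ≡ 4 mod 5 and 9 ≡ 1 mod 4) yet 9 ≡ 9 (mod 20), not 0.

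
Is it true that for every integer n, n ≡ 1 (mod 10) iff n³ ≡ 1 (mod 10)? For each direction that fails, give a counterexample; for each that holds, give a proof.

(⟹) Suppose n ≡ 1 (mod 10). Write n = 10j + 1. Then (10j + 1)³ = 1000j³ + 300j² + 30j + 1 = 10(100j³ + 30j² + 3j) + 1, so n³ ≡ 1 (mod 10).

(⟸) For the converse, argue contrapositively. If n ≢ 1 (mod 10), then n is congruent to one of 0, 2, 3, 4, 5, 6, 7, 8, 9 modulo 10, and these give n³ ≡ 0, 8, 7, 4, 5, 6, 3, 2, 9 respectively — never 1.

Equivalent; both directions hold.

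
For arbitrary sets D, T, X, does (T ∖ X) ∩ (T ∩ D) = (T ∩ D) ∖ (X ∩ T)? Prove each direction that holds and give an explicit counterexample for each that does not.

Forward inclusion. Let x ∈ (T ∖ X) ∩ (T ∩ D). Then x ∈ D ∩ T and x ∉ X, from which x ∈ (T ∩ D) ∖ (X ∩ T).

Reverse inclusion. Let x ∈ (T ∩ D) ∖ (X ∩ T). Then x ∈ D ∩ T and x ∉ X, from which x ∈ (T ∖ X) ∩ (T ∩ D).

Both inclusions hold; the sets are equal.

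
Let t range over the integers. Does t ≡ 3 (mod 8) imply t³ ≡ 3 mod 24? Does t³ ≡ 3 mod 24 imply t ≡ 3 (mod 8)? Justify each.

Not equivalent: only (⇐) holds.

(←) The residues r modulo 24 with r³ ≡ 3 (mod 24) are exactly {3}, and each is ≡ 3 (mod 8).

(→) This fails: take t = 11. Then 11 ≡ 3 (mod 8), but 11³ = 1331 ≡ 11 (mod 24), not 3.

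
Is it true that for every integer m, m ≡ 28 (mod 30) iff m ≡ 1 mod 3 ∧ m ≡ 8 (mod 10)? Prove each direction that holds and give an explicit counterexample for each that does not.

Forward direction. Suppose m ≡ 28 (mod 30); write m = 30j + 28. Since 3 ∣ 30, reducing mod 3 gives m ≡ 28 ≡ 1 (mod 3); since 10 ∣ 30, reducing mod 10 gives m ≡ 28 ≡ 8 (mod 10).

Converse. If m ≡ 1 (mod 3) and m ≡ 8 (mod 10), then by the Chinese remainder theorem m ≡ 28 (mod 30). This is exactly m ≡ 28 (mod 30).

The biconditional holds.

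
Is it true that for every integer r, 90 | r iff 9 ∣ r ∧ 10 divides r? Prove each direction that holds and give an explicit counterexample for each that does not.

(⟹) If 90 ∣ r, write r = 90q. Since 90 = 10·9, r = 9·(10q), so 9 ∣ r; and since 90 = 9·10, r = 10·(9q), so 10 ∣ r.

(⟸) Suppose 9 ∣ r and 10 ∣ r. Any common multiple of 9 and 10 is a multiple of their lcm; here gcd(9, 10) = 1, so lcm(9, 10) = 9·10 = 90, so 90 ∣ r.

The biconditional holds.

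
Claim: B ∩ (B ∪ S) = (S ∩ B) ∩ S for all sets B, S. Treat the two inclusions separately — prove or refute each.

(⟹) This inclusion fails. Take B = {1}, S = ∅; then 1 ∈ B ∩ (B ∪ S) but 1 ∉ (S ∩ B) ∩ S.

(⟸) Let x ∈ (S ∩ B) ∩ S. Then x ∈ B ∩ S, from which x ∈ B ∩ (B ∪ S).

(⊆) fails; (⊇) holds.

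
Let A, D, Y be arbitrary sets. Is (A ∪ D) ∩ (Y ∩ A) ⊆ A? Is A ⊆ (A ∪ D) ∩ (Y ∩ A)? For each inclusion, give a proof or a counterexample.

Forward inclusion. Let x ∈ (A ∪ D) ∩ (Y ∩ A). Then either x ∈ A ∩ Y and x ∉ D; or x ∈ A ∩ D ∩ Y. In each case x ∈ A, so (A ∪ D) ∩ (Y ∩ A) ⊆ A.

Reverse inclusion. This inclusion fails. Take A = {1}, D = ∅, Y = ∅; then 1 ∈ A but 1 ∉ (A ∪ D) ∩ (Y ∩ A).

Only the forward inclusion holds.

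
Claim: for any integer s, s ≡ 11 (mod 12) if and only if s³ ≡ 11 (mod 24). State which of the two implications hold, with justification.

Forward direction. This fails: take s = 23. Then 23 ≡ 11 (mod 12), but 23³ = 12167 ≡ 23 (mod 24), not 11.

Converse. The residues r modulo 24 with r³ ≡ 11 (mod 24) are exactly {11}, and each is ≡ 11 (mod 12).

(⇒) fails; (⇐) holds.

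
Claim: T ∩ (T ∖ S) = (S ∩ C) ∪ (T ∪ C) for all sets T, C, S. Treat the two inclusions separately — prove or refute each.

(⟹) Let x ∈ T ∩ (T ∖ S). Then either x ∈ T and x ∉ C, S; or x ∈ T ∩ C and x ∉ S. In each case x ∈ (S ∩ C) ∪ (T ∪ C), so T ∩ (T ∖ S) ⊆ (S ∩ C) ∪ (T ∪ C).

(⟸) This inclusion fails. Take T = ∅, C = {1}, S = ∅; then 1 ∈ (S ∩ C) ∪ (T ∪ C) but 1 ∉ T ∩ (T ∖ S).

The sets are not equal: only the forward inclusion holds.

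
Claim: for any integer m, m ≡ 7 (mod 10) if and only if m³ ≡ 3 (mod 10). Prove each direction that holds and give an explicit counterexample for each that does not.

Both directions hold; the statement is true.

Forward direction. Suppose m ≡ 7 (mod 10). Write m = 10j + 7. Then (10j + 7)³ = 1000j³ + 2100j² + 1470j + 343 = 10(100j³ + 210j² + 147j + 34) + 3, so m³ ≡ 3 (mod 10).

Converse. Suppose m³ ≡ 3 (mod 10). The only residue r in {0, …, 9} with r³ ≡ 3 (mod 10) is r = 7, so m ≡ 7 (mod 10).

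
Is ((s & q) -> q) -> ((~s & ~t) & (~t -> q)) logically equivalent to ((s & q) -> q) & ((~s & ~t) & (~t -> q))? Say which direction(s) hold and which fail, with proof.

(⟹) Assume the antecedent. If s is true, the antecedent cannot hold. If s is false, the antecedent forces (s = F, t = F, q = T), and the consequent holds there. Either way the consequent holds.

(⟸) Assume the antecedent. If s is true, the antecedent cannot hold. If s is false, the antecedent forces (s = F, t = F, q = T), and the consequent holds there. Either way the consequent holds.

Both implications hold.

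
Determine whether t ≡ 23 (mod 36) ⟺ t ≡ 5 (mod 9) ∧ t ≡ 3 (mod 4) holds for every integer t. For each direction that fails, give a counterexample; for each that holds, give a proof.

Both directions hold; the statement is true.

(⇐) If t ≡ 5 (mod 9) and t ≡ 3 (mod 4), then by the Chinese remainder theorem t ≡ 23 (mod 36). This is exactly t ≡ 23 (mod 36).

(⇒) Suppose t ≡ 23 (mod 36); write t = 36j + 23. Since 9 ∣ 36, reducing mod 9 gives t ≡ 23 ≡ 5 (mod 9); since 4 ∣ 36, reducing mod 4 gives t ≡ 23 ≡ 3 (mod 4).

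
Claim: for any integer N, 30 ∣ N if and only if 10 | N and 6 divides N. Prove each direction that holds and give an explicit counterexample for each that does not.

(⇒) If 30 ∣ N, write N = 30q. Since 30 = 3·10, N = 10·(3q), so 10 ∣ N; and since 30 = 5·6, N = 6·(5q), so 6 ∣ N.

(⇐) Suppose 10 ∣ N and 6 ∣ N. Any common multiple of 10 and 6 is a multiple of their lcm; here lcm(10, 6) = 10·6/gcd(10, 6) = 60/2 = 30, so 30 ∣ N.

Equivalent; both directions hold.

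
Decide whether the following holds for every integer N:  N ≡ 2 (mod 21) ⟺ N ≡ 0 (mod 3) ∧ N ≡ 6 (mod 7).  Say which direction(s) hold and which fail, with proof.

Neither direction holds.

(⇒) This fails: N = 2 gives 2 ≡ 2 (mod 21) but 2 ≡ 2 (mod 3), so the conjunction on the right does not hold.

(⇐) This fails: N = 6 satisfies both congruences on the right (6 ≡ 0 mod 3 and 6 ≡ 6 mod 7) yet 6 ≡ 6 (mod 21), not 2.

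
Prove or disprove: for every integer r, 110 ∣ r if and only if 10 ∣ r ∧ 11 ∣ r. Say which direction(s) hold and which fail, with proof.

Forward direction. If 110 ∣ r, write r = 110q. Since 110 = 11·10, r = 10·(11q), so 10 ∣ r; and since 110 = 10·11, r = 11·(10q), so 11 ∣ r.

Converse. Suppose 10 ∣ r and 11 ∣ r. Any common multiple of 10 and 11 is a multiple of their lcm; here gcd(10, 11) = 1, so lcm(10, 11) = 10·11 = 110, so 110 ∣ r.

Both implications hold.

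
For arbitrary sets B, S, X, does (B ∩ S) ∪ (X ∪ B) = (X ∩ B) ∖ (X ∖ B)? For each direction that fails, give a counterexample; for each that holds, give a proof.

(⊆) This inclusion fails. Take B = {1}, S = ∅, X = ∅; then 1 ∈ (B ∩ S) ∪ (X ∪ B) but 1 ∉ (X ∩ B) ∖ (X ∖ B).

(⊇) Let x ∈ (X ∩ B) ∖ (X ∖ B). Then either x ∈ B ∩ X and x ∉ S; or x ∈ B ∩ S ∩ X. In each case x ∈ (B ∩ S) ∪ (X ∪ B), so (X ∩ B) ∖ (X ∖ B) ⊆ (B ∩ S) ∪ (X ∪ B).

Only the reverse inclusion holds.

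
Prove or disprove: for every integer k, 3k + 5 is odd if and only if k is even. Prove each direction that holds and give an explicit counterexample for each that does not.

The biconditional holds.

Converse. Suppose k is even; write k = 2j. Then 3k + 5 = 3·(2j) + 5 = 2·3j + 5, which is odd.

Forward direction. Suppose 3k + 5 is odd. Since 3 is odd, 3k and k have the same parity, so 3k + 5 ≡ k + 5 (mod 2). As 5 is odd, 3k + 5 is odd exactly when k is even. Thus k is even.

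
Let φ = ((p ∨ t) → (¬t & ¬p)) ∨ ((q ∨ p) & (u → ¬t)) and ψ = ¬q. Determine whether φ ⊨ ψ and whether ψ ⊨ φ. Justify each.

Neither direction holds.

(⇒) This fails. Under t = F, q = T, u = F, p = F, the left side is true but the right side is false.

(⇐) This fails. Under t = T, q = F, u = F, p = F, the left side is false but the right side is true.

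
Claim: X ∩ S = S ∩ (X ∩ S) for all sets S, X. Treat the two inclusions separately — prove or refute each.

(⟹) Let x ∈ X ∩ S. Then x ∈ S ∩ X, from which x ∈ S ∩ (X ∩ S).

(⟸) Let x ∈ S ∩ (X ∩ S). Then x ∈ S ∩ X, from which x ∈ X ∩ S.

The two sets are equal.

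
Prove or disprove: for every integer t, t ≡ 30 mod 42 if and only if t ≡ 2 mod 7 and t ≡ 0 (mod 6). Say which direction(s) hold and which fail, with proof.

(→) Suppose t ≡ 30 (mod 42); write t = 42j + 30. Since 7 ∣ 42, reducing mod 7 gives t ≡ 30 ≡ 2 (mod 7); since 6 ∣ 42, reducing mod 6 gives t ≡ 30 ≡ 0 (mod 6).

(←) Conversely, if t ≡ 2 (mod 7) and t ≡ 0 (mod 6), then by the Chinese remainder theorem t ≡ 30 (mod 42). This is exactly t ≡ 30 (mod 42).

Both directions hold.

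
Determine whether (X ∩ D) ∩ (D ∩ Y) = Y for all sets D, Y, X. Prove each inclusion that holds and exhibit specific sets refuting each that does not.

(⊆) Let x ∈ (X ∩ D) ∩ (D ∩ Y). Then x ∈ D ∩ Y ∩ X, from which x ∈ Y.

(⊇) This inclusion fails. Take D = ∅, Y = {1}, X = ∅; then 1 ∈ Y but 1 ∉ (X ∩ D) ∩ (D ∩ Y).

The sets are not equal: only the forward inclusion holds.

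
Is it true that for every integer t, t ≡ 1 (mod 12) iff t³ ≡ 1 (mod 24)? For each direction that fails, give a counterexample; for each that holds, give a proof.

The forward direction fails; the converse holds.

(→) This fails: take t = 13. Then 13 ≡ 1 (mod 12), but 13³ = 2197 ≡ 13 (mod 24), not 1.

(←) Conversely, the residues r modulo 24 with r³ ≡ 1 (mod 24) are exactly {1}, and each is ≡ 1 (mod 12).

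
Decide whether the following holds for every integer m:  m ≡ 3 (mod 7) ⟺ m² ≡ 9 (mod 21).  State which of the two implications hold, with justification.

(→) This fails: take m = 10. Then 10 ≡ 3 (mod 7), but 10² = 100 ≡ 16 (mod 21), not 9.

(←) This fails: take m = 18. Then 18² = 324 ≡ 9 (mod 21), yet 18 ≡ 4 (mod 7), not 3.

Neither implication holds.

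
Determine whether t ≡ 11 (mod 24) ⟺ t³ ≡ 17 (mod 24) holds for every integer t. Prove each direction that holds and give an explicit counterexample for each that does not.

Neither direction holds.

[⇒] This fails: take t = 11. Then 11 ≡ 11 (mod 24), but 11³ = 1331 ≡ 11 (mod 24), not 17.

[⇐] This fails: take t = 17. Then 17³ = 4913 ≡ 17 (mod 24), yet 17 ≡ 17 (mod 24), not 11.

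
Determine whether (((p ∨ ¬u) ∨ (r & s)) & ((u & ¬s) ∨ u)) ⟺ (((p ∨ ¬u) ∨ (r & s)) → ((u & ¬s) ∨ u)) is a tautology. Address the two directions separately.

[⇒] Assume the antecedent. If u is true, the consequent reduces to true regardless of the other variables. If u is false, the antecedent cannot hold. Either way the consequent holds.

[⇐] This fails. Under u = T, s = F, p = F, r = F, the left side is false but the right side is true.

Not equivalent: only (⇒) holds.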